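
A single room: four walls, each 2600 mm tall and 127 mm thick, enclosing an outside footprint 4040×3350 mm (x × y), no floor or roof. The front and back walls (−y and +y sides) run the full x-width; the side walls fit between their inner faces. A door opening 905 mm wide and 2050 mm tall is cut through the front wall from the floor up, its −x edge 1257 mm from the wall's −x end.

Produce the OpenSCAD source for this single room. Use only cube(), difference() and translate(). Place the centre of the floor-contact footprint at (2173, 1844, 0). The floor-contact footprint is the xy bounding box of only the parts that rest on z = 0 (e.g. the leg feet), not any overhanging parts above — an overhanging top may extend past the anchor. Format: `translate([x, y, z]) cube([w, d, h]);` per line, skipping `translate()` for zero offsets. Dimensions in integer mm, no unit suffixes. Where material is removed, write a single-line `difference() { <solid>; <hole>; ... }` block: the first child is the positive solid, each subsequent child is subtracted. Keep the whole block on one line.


difference() { translate([153, 169, 0]) cube([4040, 127, 2600]); translate([1410, 169, 0]) cube([905, 127, 2050]); }
translate([153, 3392, 0]) cube([4040, 127, 2600]);
translate([153, 296, 0]) cube([127, 3096, 2600]);
translate([4066, 296, 0]) cube([127, 3096, 2600]);


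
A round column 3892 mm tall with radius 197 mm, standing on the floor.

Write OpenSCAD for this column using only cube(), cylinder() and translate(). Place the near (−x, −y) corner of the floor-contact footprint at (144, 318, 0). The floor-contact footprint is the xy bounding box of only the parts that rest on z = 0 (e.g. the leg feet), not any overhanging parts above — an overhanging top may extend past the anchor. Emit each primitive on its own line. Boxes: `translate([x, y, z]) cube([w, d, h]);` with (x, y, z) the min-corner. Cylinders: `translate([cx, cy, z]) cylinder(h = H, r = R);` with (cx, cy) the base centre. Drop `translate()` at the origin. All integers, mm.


translate([341, 515, 0]) cylinder(h = 3892, r = 197);


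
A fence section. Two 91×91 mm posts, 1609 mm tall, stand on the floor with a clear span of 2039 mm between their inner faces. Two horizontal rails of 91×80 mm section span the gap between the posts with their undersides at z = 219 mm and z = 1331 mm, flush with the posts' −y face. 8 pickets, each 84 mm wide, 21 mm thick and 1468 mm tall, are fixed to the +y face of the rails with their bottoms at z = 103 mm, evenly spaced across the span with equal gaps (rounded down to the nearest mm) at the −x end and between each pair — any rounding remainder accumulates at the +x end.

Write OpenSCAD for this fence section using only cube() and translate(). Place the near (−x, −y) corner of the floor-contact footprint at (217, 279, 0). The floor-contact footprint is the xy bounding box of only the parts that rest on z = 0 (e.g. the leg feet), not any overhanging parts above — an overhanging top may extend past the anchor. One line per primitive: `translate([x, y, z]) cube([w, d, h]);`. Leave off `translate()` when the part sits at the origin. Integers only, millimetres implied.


translate([217, 279, 0]) cube([91, 91, 1609]);
translate([2347, 279, 0]) cube([91, 91, 1609]);
translate([308, 279, 219]) cube([2039, 91, 80]);
translate([308, 279, 1331]) cube([2039, 91, 80]);
translate([459, 370, 103]) cube([84, 21, 1468]);
translate([694, 370, 103]) cube([84, 21, 1468]);
translate([929, 370, 103]) cube([84, 21, 1468]);
translate([1164, 370, 103]) cube([84, 21, 1468]);
translate([1399, 370, 103]) cube([84, 21, 1468]);
translate([1634, 370, 103]) cube([84, 21, 1468]);
translate([1869, 370, 103]) cube([84, 21, 1468]);
translate([2104, 370, 103]) cube([84, 21, 1468]);


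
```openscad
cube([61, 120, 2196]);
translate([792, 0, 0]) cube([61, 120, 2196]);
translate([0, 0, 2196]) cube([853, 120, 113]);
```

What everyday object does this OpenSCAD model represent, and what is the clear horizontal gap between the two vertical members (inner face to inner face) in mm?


A door frame. The clear opening width is 731 mm.

Two 2196 mm tall posts with a header on top — a door frame. The left jamb is 61 mm wide at x = 0; the right jamb starts at x = 792. The clear opening is 792 − 61 = 731 mm.


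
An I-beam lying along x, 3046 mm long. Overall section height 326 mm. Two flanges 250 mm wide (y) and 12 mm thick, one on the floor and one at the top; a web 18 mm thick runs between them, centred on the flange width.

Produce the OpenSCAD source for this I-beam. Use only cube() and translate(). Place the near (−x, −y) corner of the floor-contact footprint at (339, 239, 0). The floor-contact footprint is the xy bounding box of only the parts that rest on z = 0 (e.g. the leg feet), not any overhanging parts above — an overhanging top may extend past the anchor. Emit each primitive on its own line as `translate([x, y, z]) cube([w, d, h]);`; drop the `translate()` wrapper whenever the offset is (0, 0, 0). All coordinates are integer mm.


translate([339, 239, 0]) cube([3046, 250, 12]);
translate([339, 355, 12]) cube([3046, 18, 302]);
translate([339, 239, 314]) cube([3046, 250, 12]);


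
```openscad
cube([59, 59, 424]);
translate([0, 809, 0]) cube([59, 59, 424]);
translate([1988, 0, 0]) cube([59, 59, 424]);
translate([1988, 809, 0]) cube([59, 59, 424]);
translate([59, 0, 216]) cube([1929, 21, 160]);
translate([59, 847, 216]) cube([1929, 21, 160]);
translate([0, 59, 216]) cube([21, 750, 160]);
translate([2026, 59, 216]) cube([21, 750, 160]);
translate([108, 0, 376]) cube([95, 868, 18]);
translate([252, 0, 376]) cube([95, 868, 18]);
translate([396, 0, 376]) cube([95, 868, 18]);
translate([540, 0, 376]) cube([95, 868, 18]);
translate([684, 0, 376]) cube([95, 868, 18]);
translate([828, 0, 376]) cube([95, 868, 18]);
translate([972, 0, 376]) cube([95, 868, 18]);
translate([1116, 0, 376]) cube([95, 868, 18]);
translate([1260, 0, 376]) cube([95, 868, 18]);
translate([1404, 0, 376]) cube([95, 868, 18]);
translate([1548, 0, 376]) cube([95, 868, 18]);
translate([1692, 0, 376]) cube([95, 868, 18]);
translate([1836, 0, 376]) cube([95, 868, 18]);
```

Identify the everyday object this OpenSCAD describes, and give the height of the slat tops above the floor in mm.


A bed frame. The slat-top height is 394 mm.

Four posts, four rails, and a row of slats — a bed frame. Slats sit on the rails at z = 216 + 160 = 376; with slat thickness 18, the top is 394 mm.


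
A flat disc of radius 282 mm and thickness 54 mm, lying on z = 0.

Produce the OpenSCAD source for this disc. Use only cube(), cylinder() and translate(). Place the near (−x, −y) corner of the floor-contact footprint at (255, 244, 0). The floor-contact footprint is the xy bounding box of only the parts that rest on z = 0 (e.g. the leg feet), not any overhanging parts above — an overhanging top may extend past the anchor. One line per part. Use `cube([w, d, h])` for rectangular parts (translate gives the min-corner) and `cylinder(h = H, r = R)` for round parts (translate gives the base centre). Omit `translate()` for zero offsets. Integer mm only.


translate([537, 526, 0]) cylinder(h = 54, r = 282);


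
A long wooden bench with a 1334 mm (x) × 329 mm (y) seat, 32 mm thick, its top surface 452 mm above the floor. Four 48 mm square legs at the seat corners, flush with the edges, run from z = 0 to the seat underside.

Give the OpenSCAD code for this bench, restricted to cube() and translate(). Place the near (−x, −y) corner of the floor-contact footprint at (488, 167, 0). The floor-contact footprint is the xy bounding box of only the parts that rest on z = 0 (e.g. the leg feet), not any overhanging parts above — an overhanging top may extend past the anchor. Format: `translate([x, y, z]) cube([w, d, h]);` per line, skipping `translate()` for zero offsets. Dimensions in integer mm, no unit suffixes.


translate([488, 167, 420]) cube([1334, 329, 32]);
translate([488, 167, 0]) cube([48, 48, 420]);
translate([488, 448, 0]) cube([48, 48, 420]);
translate([1774, 167, 0]) cube([48, 48, 420]);
translate([1774, 448, 0]) cube([48, 48, 420]);


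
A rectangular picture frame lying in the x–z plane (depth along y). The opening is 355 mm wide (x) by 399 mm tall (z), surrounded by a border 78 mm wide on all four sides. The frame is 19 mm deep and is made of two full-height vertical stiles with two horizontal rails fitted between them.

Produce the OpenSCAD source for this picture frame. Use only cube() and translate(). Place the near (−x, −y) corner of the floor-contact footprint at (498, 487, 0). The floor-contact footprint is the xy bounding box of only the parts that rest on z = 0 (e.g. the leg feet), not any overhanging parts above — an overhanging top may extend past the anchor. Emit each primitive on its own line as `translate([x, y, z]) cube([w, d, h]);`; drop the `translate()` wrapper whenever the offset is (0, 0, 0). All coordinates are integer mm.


translate([498, 487, 0]) cube([78, 19, 555]);
translate([931, 487, 0]) cube([78, 19, 555]);
translate([576, 487, 0]) cube([355, 19, 78]);
translate([576, 487, 477]) cube([355, 19, 78]);


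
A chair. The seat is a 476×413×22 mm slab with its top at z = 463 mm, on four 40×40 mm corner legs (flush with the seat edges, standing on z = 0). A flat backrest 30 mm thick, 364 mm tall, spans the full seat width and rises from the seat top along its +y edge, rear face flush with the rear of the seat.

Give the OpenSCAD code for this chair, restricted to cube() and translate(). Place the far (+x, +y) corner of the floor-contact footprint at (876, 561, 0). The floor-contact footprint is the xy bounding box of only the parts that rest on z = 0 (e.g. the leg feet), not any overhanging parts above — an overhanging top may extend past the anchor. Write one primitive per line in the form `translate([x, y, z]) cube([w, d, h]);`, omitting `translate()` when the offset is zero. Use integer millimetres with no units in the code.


translate([400, 148, 441]) cube([476, 413, 22]);
translate([400, 148, 0]) cube([40, 40, 441]);
translate([836, 148, 0]) cube([40, 40, 441]);
translate([400, 521, 0]) cube([40, 40, 441]);
translate([836, 521, 0]) cube([40, 40, 441]);
translate([400, 531, 463]) cube([476, 30, 364]);


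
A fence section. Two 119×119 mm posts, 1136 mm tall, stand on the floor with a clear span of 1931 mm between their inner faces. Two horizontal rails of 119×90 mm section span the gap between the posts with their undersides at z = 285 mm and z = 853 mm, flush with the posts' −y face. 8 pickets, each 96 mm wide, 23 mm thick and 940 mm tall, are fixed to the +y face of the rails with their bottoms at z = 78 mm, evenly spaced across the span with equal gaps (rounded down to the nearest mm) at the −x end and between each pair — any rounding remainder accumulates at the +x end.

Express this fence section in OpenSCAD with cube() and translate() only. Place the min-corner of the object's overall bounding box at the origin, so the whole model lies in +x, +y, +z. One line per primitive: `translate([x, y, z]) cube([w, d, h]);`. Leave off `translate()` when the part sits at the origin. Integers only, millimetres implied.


cube([119, 119, 1136]);
translate([2050, 0, 0]) cube([119, 119, 1136]);
translate([119, 0, 285]) cube([1931, 119, 90]);
translate([119, 0, 853]) cube([1931, 119, 90]);
translate([248, 119, 78]) cube([96, 23, 940]);
translate([473, 119, 78]) cube([96, 23, 940]);
translate([698, 119, 78]) cube([96, 23, 940]);
translate([923, 119, 78]) cube([96, 23, 940]);
translate([1148, 119, 78]) cube([96, 23, 940]);
translate([1373, 119, 78]) cube([96, 23, 940]);
translate([1598, 119, 78]) cube([96, 23, 940]);
translate([1823, 119, 78]) cube([96, 23, 940]);


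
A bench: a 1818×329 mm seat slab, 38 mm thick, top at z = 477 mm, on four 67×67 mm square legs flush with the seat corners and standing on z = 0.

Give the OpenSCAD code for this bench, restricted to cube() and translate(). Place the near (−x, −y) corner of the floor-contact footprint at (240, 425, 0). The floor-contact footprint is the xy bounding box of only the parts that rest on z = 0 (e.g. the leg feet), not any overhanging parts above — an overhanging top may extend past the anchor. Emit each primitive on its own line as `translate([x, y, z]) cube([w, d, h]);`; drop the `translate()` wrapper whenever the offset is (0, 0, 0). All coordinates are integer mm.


// leg_h = 477 − 38 = 439
translate([240, 425, 439]) cube([1818, 329, 38]);
translate([240, 425, 0]) cube([67, 67, 439]);
translate([240, 687, 0]) cube([67, 67, 439]);
translate([1991, 425, 0]) cube([67, 67, 439]);
translate([1991, 687, 0]) cube([67, 67, 439]);


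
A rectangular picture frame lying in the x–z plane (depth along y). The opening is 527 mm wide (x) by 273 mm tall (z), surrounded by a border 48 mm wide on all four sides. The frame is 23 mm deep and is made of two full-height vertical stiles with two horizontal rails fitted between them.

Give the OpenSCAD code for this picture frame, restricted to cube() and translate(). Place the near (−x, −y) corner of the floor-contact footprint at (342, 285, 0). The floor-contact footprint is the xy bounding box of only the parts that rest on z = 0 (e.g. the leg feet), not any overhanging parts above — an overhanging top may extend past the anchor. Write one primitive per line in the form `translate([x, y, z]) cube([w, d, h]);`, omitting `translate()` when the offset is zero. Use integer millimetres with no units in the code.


translate([342, 285, 0]) cube([48, 23, 369]);
translate([917, 285, 0]) cube([48, 23, 369]);
translate([390, 285, 0]) cube([527, 23, 48]);
translate([390, 285, 321]) cube([527, 23, 48]);


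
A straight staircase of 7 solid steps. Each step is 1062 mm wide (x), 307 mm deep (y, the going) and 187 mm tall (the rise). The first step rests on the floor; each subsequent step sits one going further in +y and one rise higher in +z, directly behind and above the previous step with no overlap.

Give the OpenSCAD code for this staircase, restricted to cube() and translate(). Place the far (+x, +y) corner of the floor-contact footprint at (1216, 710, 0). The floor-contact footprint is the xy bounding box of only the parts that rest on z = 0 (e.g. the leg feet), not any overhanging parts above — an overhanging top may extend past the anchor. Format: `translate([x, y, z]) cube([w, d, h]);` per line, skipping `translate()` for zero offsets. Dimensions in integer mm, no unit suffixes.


translate([154, 403, 0]) cube([1062, 307, 187]);
translate([154, 710, 187]) cube([1062, 307, 187]);
translate([154, 1017, 374]) cube([1062, 307, 187]);
translate([154, 1324, 561]) cube([1062, 307, 187]);
translate([154, 1631, 748]) cube([1062, 307, 187]);
translate([154, 1938, 935]) cube([1062, 307, 187]);
translate([154, 2245, 1122]) cube([1062, 307, 187]);


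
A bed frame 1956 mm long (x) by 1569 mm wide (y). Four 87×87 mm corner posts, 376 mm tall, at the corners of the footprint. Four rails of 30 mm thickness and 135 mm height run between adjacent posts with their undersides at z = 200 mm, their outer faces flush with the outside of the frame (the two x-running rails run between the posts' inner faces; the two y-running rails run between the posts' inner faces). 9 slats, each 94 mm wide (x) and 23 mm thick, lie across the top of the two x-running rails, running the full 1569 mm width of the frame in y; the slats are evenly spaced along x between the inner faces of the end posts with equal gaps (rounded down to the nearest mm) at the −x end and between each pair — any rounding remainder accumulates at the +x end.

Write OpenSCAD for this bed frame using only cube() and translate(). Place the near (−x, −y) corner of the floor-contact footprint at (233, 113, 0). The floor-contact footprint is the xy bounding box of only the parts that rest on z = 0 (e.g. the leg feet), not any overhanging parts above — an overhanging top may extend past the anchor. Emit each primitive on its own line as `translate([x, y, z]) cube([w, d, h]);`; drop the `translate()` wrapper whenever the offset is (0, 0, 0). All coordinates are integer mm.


translate([233, 113, 0]) cube([87, 87, 376]);
translate([233, 1595, 0]) cube([87, 87, 376]);
translate([2102, 113, 0]) cube([87, 87, 376]);
translate([2102, 1595, 0]) cube([87, 87, 376]);
translate([320, 113, 200]) cube([1782, 30, 135]);
translate([320, 1652, 200]) cube([1782, 30, 135]);
translate([233, 200, 200]) cube([30, 1395, 135]);
translate([2159, 200, 200]) cube([30, 1395, 135]);
translate([413, 113, 335]) cube([94, 1569, 23]);
translate([600, 113, 335]) cube([94, 1569, 23]);
translate([787, 113, 335]) cube([94, 1569, 23]);
translate([974, 113, 335]) cube([94, 1569, 23]);
translate([1161, 113, 335]) cube([94, 1569, 23]);
translate([1348, 113, 335]) cube([94, 1569, 23]);
translate([1535, 113, 335]) cube([94, 1569, 23]);
translate([1722, 113, 335]) cube([94, 1569, 23]);
translate([1909, 113, 335]) cube([94, 1569, 23]);


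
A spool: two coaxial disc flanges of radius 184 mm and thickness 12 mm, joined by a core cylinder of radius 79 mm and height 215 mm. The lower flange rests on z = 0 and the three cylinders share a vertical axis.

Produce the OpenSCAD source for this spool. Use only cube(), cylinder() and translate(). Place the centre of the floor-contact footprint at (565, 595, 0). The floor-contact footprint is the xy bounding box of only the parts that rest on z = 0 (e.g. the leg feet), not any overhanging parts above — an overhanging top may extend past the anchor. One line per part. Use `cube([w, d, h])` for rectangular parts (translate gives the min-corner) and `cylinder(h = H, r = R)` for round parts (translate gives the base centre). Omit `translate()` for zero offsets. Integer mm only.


translate([565, 595, 0]) cylinder(h = 12, r = 184);
translate([565, 595, 12]) cylinder(h = 215, r = 79);
translate([565, 595, 227]) cylinder(h = 12, r = 184);


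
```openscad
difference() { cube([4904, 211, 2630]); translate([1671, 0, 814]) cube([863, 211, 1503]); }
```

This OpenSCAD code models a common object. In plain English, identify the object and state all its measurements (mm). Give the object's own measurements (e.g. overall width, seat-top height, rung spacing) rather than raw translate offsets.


A wall 4904 mm long (x), 211 mm thick (y), 2630 mm tall, with a rectangular window opening cut through it. The opening is 863 mm wide and 1503 mm tall; its sill is at z = 814 mm and its near (−x) edge is 1671 mm from the wall's −x end. The opening passes through the full wall thickness.


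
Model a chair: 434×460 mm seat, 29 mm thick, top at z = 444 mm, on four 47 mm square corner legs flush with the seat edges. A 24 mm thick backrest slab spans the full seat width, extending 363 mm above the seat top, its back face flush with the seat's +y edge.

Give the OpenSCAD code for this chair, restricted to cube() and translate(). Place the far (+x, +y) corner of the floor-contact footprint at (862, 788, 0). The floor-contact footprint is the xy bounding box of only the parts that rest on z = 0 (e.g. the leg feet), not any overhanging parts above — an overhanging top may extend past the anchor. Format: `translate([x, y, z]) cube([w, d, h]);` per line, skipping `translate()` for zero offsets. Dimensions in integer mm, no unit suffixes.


translate([428, 328, 415]) cube([434, 460, 29]);
translate([428, 328, 0]) cube([47, 47, 415]);
translate([815, 328, 0]) cube([47, 47, 415]);
translate([428, 741, 0]) cube([47, 47, 415]);
translate([815, 741, 0]) cube([47, 47, 415]);
translate([428, 764, 444]) cube([434, 24, 363]);


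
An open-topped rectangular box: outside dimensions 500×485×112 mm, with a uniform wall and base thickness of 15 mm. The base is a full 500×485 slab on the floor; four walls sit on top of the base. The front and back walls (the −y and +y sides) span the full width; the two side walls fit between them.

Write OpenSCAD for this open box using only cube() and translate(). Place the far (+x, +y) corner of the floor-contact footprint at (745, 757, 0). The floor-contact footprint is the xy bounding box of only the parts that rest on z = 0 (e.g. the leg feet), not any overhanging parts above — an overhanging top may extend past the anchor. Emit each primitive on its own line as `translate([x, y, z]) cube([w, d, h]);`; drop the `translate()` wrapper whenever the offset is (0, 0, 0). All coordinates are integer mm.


translate([245, 272, 0]) cube([500, 485, 15]);
translate([245, 272, 15]) cube([500, 15, 97]);
translate([245, 742, 15]) cube([500, 15, 97]);
translate([245, 287, 15]) cube([15, 455, 97]);
translate([730, 287, 15]) cube([15, 455, 97]);


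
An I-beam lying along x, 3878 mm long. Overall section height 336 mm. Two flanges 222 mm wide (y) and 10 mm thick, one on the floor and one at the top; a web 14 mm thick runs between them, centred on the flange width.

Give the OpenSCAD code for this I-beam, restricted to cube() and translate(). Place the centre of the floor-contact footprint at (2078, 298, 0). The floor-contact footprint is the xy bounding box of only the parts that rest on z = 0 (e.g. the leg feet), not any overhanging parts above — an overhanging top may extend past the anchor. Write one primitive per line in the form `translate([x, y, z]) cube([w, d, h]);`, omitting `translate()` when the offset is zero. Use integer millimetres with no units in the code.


translate([139, 187, 0]) cube([3878, 222, 10]);
translate([139, 291, 10]) cube([3878, 14, 316]);
translate([139, 187, 326]) cube([3878, 222, 10]);


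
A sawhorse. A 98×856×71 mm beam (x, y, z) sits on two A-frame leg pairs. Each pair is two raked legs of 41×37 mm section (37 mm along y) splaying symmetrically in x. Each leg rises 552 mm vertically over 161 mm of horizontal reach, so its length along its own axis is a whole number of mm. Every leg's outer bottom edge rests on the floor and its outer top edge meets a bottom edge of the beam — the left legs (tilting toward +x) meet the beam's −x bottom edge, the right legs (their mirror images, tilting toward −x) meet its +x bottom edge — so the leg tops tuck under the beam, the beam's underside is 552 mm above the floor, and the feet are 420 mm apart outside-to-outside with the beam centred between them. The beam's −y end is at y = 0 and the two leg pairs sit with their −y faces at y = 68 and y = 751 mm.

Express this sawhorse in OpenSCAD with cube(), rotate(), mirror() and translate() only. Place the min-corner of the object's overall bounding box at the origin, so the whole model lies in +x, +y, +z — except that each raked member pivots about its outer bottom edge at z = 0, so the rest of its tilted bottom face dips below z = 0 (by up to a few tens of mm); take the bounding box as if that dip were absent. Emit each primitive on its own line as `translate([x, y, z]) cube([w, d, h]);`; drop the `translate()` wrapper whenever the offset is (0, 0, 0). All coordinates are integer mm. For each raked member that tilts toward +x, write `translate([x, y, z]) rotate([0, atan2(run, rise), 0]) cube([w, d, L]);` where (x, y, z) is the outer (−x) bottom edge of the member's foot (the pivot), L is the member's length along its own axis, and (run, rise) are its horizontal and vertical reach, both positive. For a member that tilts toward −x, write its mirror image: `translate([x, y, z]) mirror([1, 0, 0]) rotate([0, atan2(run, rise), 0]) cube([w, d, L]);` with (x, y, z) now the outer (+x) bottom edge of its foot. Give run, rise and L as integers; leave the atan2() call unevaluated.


translate([161, 0, 552]) cube([98, 856, 71]);
translate([0, 68, 0]) rotate([0, atan2(161, 552), 0]) cube([41, 37, 575]);
translate([420, 68, 0]) mirror([1, 0, 0]) rotate([0, atan2(161, 552), 0]) cube([41, 37, 575]);
translate([0, 751, 0]) rotate([0, atan2(161, 552), 0]) cube([41, 37, 575]);
translate([420, 751, 0]) mirror([1, 0, 0]) rotate([0, atan2(161, 552), 0]) cube([41, 37, 575]);


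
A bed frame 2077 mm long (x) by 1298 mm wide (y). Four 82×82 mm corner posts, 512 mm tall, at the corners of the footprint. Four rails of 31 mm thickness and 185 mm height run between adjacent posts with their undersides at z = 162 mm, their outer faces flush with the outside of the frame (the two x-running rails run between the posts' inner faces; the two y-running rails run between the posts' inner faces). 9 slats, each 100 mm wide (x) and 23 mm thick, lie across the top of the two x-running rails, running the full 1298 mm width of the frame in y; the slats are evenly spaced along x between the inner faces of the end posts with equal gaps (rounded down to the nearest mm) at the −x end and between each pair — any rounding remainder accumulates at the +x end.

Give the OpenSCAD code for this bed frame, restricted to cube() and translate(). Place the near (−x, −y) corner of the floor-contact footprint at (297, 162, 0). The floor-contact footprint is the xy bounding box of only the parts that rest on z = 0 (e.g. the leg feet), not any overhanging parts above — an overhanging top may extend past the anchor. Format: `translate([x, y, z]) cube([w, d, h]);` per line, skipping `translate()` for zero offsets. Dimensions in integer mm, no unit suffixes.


translate([297, 162, 0]) cube([82, 82, 512]);
translate([297, 1378, 0]) cube([82, 82, 512]);
translate([2292, 162, 0]) cube([82, 82, 512]);
translate([2292, 1378, 0]) cube([82, 82, 512]);
translate([379, 162, 162]) cube([1913, 31, 185]);
translate([379, 1429, 162]) cube([1913, 31, 185]);
translate([297, 244, 162]) cube([31, 1134, 185]);
translate([2343, 244, 162]) cube([31, 1134, 185]);
translate([480, 162, 347]) cube([100, 1298, 23]);
translate([681, 162, 347]) cube([100, 1298, 23]);
translate([882, 162, 347]) cube([100, 1298, 23]);
translate([1083, 162, 347]) cube([100, 1298, 23]);
translate([1284, 162, 347]) cube([100, 1298, 23]);
translate([1485, 162, 347]) cube([100, 1298, 23]);
translate([1686, 162, 347]) cube([100, 1298, 23]);
translate([1887, 162, 347]) cube([100, 1298, 23]);
translate([2088, 162, 347]) cube([100, 1298, 23]);


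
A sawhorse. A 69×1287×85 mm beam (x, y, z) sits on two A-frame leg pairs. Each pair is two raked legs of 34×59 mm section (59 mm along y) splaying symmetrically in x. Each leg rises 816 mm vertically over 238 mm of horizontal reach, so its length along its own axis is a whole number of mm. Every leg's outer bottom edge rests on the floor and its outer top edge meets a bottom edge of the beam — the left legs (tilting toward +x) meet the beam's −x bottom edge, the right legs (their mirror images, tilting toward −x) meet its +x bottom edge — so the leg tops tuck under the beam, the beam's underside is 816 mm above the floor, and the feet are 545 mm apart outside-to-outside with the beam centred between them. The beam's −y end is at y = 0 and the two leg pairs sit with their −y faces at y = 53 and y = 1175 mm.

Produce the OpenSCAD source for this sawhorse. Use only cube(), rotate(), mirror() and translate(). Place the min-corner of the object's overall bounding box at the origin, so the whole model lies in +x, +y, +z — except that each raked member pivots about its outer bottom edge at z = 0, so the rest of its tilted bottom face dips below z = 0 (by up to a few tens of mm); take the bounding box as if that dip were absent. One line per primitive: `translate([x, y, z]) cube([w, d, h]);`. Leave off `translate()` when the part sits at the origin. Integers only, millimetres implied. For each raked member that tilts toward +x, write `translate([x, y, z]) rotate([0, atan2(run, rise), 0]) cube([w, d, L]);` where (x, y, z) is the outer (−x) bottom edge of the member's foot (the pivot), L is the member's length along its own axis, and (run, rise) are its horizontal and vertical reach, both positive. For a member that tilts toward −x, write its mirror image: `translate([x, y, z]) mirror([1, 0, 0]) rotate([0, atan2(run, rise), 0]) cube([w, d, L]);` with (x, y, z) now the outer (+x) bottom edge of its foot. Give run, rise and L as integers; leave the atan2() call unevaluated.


translate([238, 0, 816]) cube([69, 1287, 85]);
translate([0, 53, 0]) rotate([0, atan2(238, 816), 0]) cube([34, 59, 850]);
translate([545, 53, 0]) mirror([1, 0, 0]) rotate([0, atan2(238, 816), 0]) cube([34, 59, 850]);
translate([0, 1175, 0]) rotate([0, atan2(238, 816), 0]) cube([34, 59, 850]);
translate([545, 1175, 0]) mirror([1, 0, 0]) rotate([0, atan2(238, 816), 0]) cube([34, 59, 850]);


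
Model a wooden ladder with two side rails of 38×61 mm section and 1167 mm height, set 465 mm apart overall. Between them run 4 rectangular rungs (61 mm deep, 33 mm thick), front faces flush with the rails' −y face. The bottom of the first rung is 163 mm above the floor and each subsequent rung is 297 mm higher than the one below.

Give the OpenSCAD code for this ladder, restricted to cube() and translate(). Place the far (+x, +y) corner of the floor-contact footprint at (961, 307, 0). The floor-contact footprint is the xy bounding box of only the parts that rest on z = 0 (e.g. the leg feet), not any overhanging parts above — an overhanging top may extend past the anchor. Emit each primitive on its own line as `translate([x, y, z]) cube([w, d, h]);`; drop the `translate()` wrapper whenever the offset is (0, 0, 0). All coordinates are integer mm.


translate([496, 246, 0]) cube([38, 61, 1167]);
translate([923, 246, 0]) cube([38, 61, 1167]);
translate([534, 246, 163]) cube([389, 61, 33]);
translate([534, 246, 460]) cube([389, 61, 33]);
translate([534, 246, 757]) cube([389, 61, 33]);
translate([534, 246, 1054]) cube([389, 61, 33]);


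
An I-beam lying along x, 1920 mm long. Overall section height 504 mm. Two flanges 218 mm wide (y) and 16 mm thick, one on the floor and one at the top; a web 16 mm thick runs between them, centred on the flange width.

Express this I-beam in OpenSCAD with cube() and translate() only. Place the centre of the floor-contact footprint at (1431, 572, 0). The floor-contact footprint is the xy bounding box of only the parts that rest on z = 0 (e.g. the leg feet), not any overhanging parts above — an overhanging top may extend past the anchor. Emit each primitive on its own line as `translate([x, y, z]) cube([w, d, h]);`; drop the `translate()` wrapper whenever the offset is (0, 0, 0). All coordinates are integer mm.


translate([471, 463, 0]) cube([1920, 218, 16]);
translate([471, 564, 16]) cube([1920, 16, 472]);
translate([471, 463, 488]) cube([1920, 218, 16]);


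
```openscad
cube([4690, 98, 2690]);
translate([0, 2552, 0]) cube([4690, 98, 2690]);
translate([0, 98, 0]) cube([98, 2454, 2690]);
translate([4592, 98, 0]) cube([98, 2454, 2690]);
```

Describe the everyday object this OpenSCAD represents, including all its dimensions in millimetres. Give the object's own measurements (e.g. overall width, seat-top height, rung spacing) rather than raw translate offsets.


The wall frame of a small rectangular building: four walls, each 2690 mm tall and 98 mm thick, enclosing a footprint 4690 mm (x) by 2650 mm (y) outside-to-outside, with no floor or roof. The front and back walls (the −y and +y sides) span the full width; the two side walls fit between them.


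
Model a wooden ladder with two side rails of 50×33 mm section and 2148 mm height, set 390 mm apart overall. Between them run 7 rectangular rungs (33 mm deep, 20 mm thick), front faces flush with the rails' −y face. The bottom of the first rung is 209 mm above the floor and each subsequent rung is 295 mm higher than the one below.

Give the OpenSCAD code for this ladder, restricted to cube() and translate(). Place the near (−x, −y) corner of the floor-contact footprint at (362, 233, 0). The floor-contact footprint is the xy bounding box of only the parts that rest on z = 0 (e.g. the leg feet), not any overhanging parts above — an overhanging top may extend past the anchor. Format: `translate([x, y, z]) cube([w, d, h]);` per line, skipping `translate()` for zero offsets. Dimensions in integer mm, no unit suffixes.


// rung span = 390 - 2*50 = 290
// rung[k] z = 209 + k*295
translate([362, 233, 0]) cube([50, 33, 2148]);
translate([702, 233, 0]) cube([50, 33, 2148]);
translate([412, 233, 209]) cube([290, 33, 20]);
translate([412, 233, 504]) cube([290, 33, 20]);
translate([412, 233, 799]) cube([290, 33, 20]);
translate([412, 233, 1094]) cube([290, 33, 20]);
translate([412, 233, 1389]) cube([290, 33, 20]);
translate([412, 233, 1684]) cube([290, 33, 20]);
translate([412, 233, 1979]) cube([290, 33, 20]);


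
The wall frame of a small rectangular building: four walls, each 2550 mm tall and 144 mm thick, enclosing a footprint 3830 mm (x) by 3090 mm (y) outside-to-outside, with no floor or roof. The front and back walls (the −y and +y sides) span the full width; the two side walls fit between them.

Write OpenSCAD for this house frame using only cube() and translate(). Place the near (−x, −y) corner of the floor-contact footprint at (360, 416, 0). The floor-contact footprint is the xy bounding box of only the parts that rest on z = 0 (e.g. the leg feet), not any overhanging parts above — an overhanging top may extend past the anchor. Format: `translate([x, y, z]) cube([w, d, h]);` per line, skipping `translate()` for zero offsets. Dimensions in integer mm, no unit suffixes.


translate([360, 416, 0]) cube([3830, 144, 2550]);
translate([360, 3362, 0]) cube([3830, 144, 2550]);
translate([360, 560, 0]) cube([144, 2802, 2550]);
translate([4046, 560, 0]) cube([144, 2802, 2550]);


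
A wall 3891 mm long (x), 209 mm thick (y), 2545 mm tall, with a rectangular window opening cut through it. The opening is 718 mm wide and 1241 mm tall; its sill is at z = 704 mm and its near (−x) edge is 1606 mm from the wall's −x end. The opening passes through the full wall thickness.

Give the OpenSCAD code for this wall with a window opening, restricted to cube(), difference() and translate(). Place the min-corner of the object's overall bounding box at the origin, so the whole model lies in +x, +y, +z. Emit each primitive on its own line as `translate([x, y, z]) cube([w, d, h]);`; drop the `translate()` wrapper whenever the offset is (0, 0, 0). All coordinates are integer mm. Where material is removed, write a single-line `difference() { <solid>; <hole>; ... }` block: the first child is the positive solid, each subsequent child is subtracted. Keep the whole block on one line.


difference() { cube([3891, 209, 2545]); translate([1606, 0, 704]) cube([718, 209, 1241]); }


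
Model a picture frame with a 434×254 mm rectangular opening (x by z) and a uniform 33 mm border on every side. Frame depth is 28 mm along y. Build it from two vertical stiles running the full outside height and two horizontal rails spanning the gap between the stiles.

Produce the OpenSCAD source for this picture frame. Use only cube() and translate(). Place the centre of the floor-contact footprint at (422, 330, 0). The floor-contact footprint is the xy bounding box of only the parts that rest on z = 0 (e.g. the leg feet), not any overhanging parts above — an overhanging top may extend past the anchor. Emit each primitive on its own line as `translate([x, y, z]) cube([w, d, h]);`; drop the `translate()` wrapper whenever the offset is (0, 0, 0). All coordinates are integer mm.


translate([172, 316, 0]) cube([33, 28, 320]);
translate([639, 316, 0]) cube([33, 28, 320]);
translate([205, 316, 0]) cube([434, 28, 33]);
translate([205, 316, 287]) cube([434, 28, 33]);


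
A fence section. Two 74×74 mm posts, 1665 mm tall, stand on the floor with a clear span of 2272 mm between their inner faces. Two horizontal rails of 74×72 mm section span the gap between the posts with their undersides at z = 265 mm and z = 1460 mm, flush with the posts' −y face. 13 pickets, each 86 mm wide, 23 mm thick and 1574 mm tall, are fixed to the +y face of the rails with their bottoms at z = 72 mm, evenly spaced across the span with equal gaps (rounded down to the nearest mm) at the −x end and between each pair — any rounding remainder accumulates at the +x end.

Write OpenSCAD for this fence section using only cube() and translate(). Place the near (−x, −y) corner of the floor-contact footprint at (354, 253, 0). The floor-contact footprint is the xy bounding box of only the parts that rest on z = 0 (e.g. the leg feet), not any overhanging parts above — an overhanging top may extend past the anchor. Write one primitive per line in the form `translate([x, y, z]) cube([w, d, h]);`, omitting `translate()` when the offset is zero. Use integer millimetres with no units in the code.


translate([354, 253, 0]) cube([74, 74, 1665]);
translate([2700, 253, 0]) cube([74, 74, 1665]);
translate([428, 253, 265]) cube([2272, 74, 72]);
translate([428, 253, 1460]) cube([2272, 74, 72]);
translate([510, 327, 72]) cube([86, 23, 1574]);
translate([678, 327, 72]) cube([86, 23, 1574]);
translate([846, 327, 72]) cube([86, 23, 1574]);
translate([1014, 327, 72]) cube([86, 23, 1574]);
translate([1182, 327, 72]) cube([86, 23, 1574]);
translate([1350, 327, 72]) cube([86, 23, 1574]);
translate([1518, 327, 72]) cube([86, 23, 1574]);
translate([1686, 327, 72]) cube([86, 23, 1574]);
translate([1854, 327, 72]) cube([86, 23, 1574]);
translate([2022, 327, 72]) cube([86, 23, 1574]);
translate([2190, 327, 72]) cube([86, 23, 1574]);
translate([2358, 327, 72]) cube([86, 23, 1574]);
translate([2526, 327, 72]) cube([86, 23, 1574]);


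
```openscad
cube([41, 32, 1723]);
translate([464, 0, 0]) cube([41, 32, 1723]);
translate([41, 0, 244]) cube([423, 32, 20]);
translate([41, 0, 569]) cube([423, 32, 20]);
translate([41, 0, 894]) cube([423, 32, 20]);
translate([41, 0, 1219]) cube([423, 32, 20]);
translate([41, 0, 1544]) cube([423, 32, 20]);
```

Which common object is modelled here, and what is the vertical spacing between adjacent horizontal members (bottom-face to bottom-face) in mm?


A ladder. The rung spacing is 325 mm.

Two tall 41×32 posts with 5 short bars between them — a ladder. Adjacent rungs sit at z = 244 and z = 569, so the spacing is 569 − 244 = 325 mm.


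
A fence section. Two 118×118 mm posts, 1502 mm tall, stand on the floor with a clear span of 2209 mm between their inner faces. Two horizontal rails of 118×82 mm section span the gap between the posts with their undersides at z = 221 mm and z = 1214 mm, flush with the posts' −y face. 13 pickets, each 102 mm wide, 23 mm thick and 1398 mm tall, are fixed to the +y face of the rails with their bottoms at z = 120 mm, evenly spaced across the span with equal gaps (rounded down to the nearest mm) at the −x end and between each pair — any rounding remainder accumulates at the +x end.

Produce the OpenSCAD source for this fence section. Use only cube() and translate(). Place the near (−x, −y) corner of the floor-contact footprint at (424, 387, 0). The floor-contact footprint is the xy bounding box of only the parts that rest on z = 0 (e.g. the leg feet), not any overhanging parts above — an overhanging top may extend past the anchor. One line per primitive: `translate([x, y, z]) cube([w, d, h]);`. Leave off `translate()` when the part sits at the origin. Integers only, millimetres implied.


translate([424, 387, 0]) cube([118, 118, 1502]);
translate([2751, 387, 0]) cube([118, 118, 1502]);
translate([542, 387, 221]) cube([2209, 118, 82]);
translate([542, 387, 1214]) cube([2209, 118, 82]);
translate([605, 505, 120]) cube([102, 23, 1398]);
translate([770, 505, 120]) cube([102, 23, 1398]);
translate([935, 505, 120]) cube([102, 23, 1398]);
translate([1100, 505, 120]) cube([102, 23, 1398]);
translate([1265, 505, 120]) cube([102, 23, 1398]);
translate([1430, 505, 120]) cube([102, 23, 1398]);
translate([1595, 505, 120]) cube([102, 23, 1398]);
translate([1760, 505, 120]) cube([102, 23, 1398]);
translate([1925, 505, 120]) cube([102, 23, 1398]);
translate([2090, 505, 120]) cube([102, 23, 1398]);
translate([2255, 505, 120]) cube([102, 23, 1398]);
translate([2420, 505, 120]) cube([102, 23, 1398]);
translate([2585, 505, 120]) cube([102, 23, 1398]);


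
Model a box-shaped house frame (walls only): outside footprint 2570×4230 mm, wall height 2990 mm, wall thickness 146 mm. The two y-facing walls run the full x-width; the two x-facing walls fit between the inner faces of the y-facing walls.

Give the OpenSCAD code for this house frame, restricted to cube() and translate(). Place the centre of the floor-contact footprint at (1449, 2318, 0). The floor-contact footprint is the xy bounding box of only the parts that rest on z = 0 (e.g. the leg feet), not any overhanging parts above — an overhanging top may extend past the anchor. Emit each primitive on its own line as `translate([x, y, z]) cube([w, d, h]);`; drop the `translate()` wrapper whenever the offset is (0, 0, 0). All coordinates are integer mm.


translate([164, 203, 0]) cube([2570, 146, 2990]);
translate([164, 4287, 0]) cube([2570, 146, 2990]);
translate([164, 349, 0]) cube([146, 3938, 2990]);
translate([2588, 349, 0]) cube([146, 3938, 2990]);
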